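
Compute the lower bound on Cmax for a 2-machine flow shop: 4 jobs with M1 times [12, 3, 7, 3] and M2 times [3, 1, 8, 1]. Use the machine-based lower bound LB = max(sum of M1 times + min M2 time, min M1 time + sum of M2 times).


LB1 = sum(M1 times) + min(M2 times) = 25 + 1 = 26
LB2 = min(M1 times) + sum(M2 times) = 3 + 13 = 16
Lower bound = max(LB1, LB2) = max(26, 16) = 26

26


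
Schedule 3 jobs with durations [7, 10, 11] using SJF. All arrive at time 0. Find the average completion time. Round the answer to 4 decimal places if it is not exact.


SJF order (ascending): [7, 10, 11]
Completion times:
  Job 1: burst=7, C=7
  Job 2: burst=10, C=17
  Job 3: burst=11, C=28
Average completion = 52/3 = 17.3333

17.3333


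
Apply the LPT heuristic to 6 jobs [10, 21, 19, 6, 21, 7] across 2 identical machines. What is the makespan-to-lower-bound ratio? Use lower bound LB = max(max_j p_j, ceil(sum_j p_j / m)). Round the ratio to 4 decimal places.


LPT order: [21, 21, 19, 10, 7, 6]
Machine loads after assignment: [40, 44]
LPT makespan = 44
Lower bound = max(max_job, ceil(total/2)) = max(21, 42) = 42
Ratio = 44 / 42 = 1.0476

1.0476


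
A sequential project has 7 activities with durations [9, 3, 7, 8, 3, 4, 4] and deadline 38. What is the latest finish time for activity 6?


LF(activity 6) = deadline - sum of successor durations
Successors: activities 7 through 7 with durations [4]
Sum of successor durations = 4
LF = 38 - 4 = 34

34


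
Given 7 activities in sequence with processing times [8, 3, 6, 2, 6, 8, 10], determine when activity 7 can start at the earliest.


Activity 7 starts after activities 1 through 6 complete.
Predecessor durations: [8, 3, 6, 2, 6, 8]
ES = 8 + 3 + 6 + 2 + 6 + 8 = 33

33


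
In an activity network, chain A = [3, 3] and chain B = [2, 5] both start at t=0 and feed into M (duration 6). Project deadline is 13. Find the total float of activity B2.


Forward pass: ES(B2) = sum of predecessors on chain B = 2
EF = ES + duration = 2 + 5 = 7
Backward pass: LF(M) = deadline = 13; LS(M) = 13 - 6 = 7
LF(B2) = LS(M) - sum(successors on chain B) = 7 - 0 = 7
LS = LF - duration = 7 - 5 = 2
Total float = LS - ES = 2 - 2 = 0

0


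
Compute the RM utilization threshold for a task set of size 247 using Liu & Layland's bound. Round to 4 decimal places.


Compute 2^(1/247) = 1.0028102051
Subtract 1: 1.0028102051 - 1 = 0.0028102051
Multiply by n: 247 * 0.0028102051 = 0.6941206597
Round to 4 dp: 0.6941

0.6941


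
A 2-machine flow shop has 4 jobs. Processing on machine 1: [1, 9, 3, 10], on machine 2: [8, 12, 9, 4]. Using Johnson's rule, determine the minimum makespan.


Apply Johnson's rule:
  Group 1 (a <= b): [(1, 1, 8), (3, 3, 9), (2, 9, 12)]
  Group 2 (a > b): [(4, 10, 4)]
Optimal job order: [1, 3, 2, 4]
Schedule:
  Job 1: M1 done at 1, M2 done at 9
  Job 3: M1 done at 4, M2 done at 18
  Job 2: M1 done at 13, M2 done at 30
  Job 4: M1 done at 23, M2 done at 34
Makespan = 34

34


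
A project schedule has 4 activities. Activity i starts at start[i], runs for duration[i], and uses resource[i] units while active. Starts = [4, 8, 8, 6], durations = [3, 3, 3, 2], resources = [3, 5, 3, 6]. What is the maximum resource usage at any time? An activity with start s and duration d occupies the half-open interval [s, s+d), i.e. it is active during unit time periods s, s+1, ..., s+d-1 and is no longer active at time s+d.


Each activity i is active on [start_i, start_i + duration_i).
Compute total resource usage per time slot:
  t=0: active resources = [], total = 0
  t=1: active resources = [], total = 0
  t=2: active resources = [], total = 0
  t=3: active resources = [], total = 0
  t=4: active resources = [3], total = 3
  t=5: active resources = [3], total = 3
  t=6: active resources = [3, 6], total = 9
  t=7: active resources = [6], total = 6
  t=8: active resources = [5, 3], total = 8
  t=9: active resources = [5, 3], total = 8
  t=10: active resources = [5, 3], total = 8
Peak resource demand = 9

9


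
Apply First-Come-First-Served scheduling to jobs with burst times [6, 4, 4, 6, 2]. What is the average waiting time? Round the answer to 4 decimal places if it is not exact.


FCFS order (as given): [6, 4, 4, 6, 2]
Waiting times:
  Job 1: wait = 0
  Job 2: wait = 6
  Job 3: wait = 10
  Job 4: wait = 14
  Job 5: wait = 20
Sum of waiting times = 50
Average waiting time = 50/5 = 10.0

10.0


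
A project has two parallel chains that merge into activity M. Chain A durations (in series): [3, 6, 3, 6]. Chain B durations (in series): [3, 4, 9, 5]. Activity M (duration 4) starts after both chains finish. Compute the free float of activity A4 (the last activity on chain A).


ES(A4) = sum of predecessors on chain A = 12
EF(A4) = ES + duration = 12 + 6 = 18
Successor of A4 is M. ES(M) = max(sum(A), sum(B)) = max(18, 21) = 21
Free float = ES(successor) - EF(current) = 21 - 18 = 3

3


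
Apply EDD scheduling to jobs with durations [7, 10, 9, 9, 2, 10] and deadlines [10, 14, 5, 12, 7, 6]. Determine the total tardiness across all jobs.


Sort by due date (EDD order): [(9, 5), (10, 6), (2, 7), (7, 10), (9, 12), (10, 14)]
Compute completion times and tardiness:
  Job 1: p=9, d=5, C=9, tardiness=max(0,9-5)=4
  Job 2: p=10, d=6, C=19, tardiness=max(0,19-6)=13
  Job 3: p=2, d=7, C=21, tardiness=max(0,21-7)=14
  Job 4: p=7, d=10, C=28, tardiness=max(0,28-10)=18
  Job 5: p=9, d=12, C=37, tardiness=max(0,37-12)=25
  Job 6: p=10, d=14, C=47, tardiness=max(0,47-14)=33
Total tardiness = 107

107


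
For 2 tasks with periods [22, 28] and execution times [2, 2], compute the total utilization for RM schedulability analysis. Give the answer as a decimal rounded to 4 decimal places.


Compute individual utilizations (exact fractions):
  Task 1: C/T = 2/22 = 1/11 (approx. 0.0909)
  Task 2: C/T = 2/28 = 1/14 (approx. 0.0714)
Total utilization U = 1/11 + 1/14 = 25/154
Rounded to 4 decimal places: U = 0.1623
RM (Liu & Layland) bound for 2 tasks = 0.828427; compare with U = 25/154 (approx. 0.162338)
U <= bound, so schedulable by RM sufficient condition.

0.1623


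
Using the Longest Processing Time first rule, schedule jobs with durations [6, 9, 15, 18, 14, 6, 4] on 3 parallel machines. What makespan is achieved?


Sort jobs in decreasing order (LPT): [18, 15, 14, 9, 6, 6, 4]
Assign each job to the least loaded machine:
  Machine 1: jobs [18, 6], load = 24
  Machine 2: jobs [15, 6, 4], load = 25
  Machine 3: jobs [14, 9], load = 23
Makespan = max load = 25

25


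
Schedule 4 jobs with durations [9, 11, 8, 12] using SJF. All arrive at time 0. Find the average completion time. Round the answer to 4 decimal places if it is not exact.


SJF order (ascending): [8, 9, 11, 12]
Completion times:
  Job 1: burst=8, C=8
  Job 2: burst=9, C=17
  Job 3: burst=11, C=28
  Job 4: burst=12, C=40
Average completion = 93/4 = 23.25

23.25


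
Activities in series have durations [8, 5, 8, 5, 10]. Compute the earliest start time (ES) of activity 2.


Activity 2 starts after activities 1 through 1 complete.
Predecessor durations: [8]
ES = 8 = 8

8


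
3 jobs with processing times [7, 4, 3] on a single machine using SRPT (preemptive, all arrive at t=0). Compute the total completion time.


Since all jobs arrive at t=0, SRPT equals SPT ordering.
SPT order: [3, 4, 7]
Completion times:
  Job 1: p=3, C=3
  Job 2: p=4, C=7
  Job 3: p=7, C=14
Total completion time = 3 + 7 + 14 = 24

24


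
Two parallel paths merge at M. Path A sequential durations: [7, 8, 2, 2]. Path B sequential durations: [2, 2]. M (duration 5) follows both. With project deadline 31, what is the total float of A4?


Forward pass: ES(A4) = sum of predecessors on chain A = 17
EF = ES + duration = 17 + 2 = 19
Backward pass: LF(M) = deadline = 31; LS(M) = 31 - 5 = 26
LF(A4) = LS(M) - sum(successors on chain A) = 26 - 0 = 26
LS = LF - duration = 26 - 2 = 24
Total float = LS - ES = 24 - 17 = 7

7


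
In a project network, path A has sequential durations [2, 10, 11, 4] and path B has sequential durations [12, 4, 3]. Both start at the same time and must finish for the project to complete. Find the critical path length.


Path A total = 2 + 10 + 11 + 4 = 27
Path B total = 12 + 4 + 3 = 19
Critical path = longest path = max(27, 19) = 27

27


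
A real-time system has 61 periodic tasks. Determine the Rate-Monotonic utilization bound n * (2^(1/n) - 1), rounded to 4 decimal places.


Compute 2^(1/61) = 1.0114278734
Subtract 1: 1.0114278734 - 1 = 0.0114278734
Multiply by n: 61 * 0.0114278734 = 0.6971002774
Round to 4 dp: 0.6971

0.6971


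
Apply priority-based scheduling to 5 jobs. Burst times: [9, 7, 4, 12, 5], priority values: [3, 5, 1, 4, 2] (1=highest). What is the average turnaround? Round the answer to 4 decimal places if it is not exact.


Sort by priority (ascending = highest first):
Order: [(1, 4), (2, 5), (3, 9), (4, 12), (5, 7)]
Completion times:
  Priority 1, burst=4, C=4
  Priority 2, burst=5, C=9
  Priority 3, burst=9, C=18
  Priority 4, burst=12, C=30
  Priority 5, burst=7, C=37
Average turnaround = 98/5 = 19.6

19.6


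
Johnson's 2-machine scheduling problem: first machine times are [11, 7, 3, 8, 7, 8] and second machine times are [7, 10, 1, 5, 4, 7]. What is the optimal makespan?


Apply Johnson's rule:
  Group 1 (a <= b): [(2, 7, 10)]
  Group 2 (a > b): [(1, 11, 7), (6, 8, 7), (4, 8, 5), (5, 7, 4), (3, 3, 1)]
Optimal job order: [2, 1, 6, 4, 5, 3]
Schedule:
  Job 2: M1 done at 7, M2 done at 17
  Job 1: M1 done at 18, M2 done at 25
  Job 6: M1 done at 26, M2 done at 33
  Job 4: M1 done at 34, M2 done at 39
  Job 5: M1 done at 41, M2 done at 45
  Job 3: M1 done at 44, M2 done at 46
Makespan = 46

46


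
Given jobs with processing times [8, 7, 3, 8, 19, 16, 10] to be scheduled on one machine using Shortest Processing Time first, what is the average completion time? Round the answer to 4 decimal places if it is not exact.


Sort jobs by processing time (SPT order): [3, 7, 8, 8, 10, 16, 19]
Compute completion times sequentially:
  Job 1: processing = 3, completes at 3
  Job 2: processing = 7, completes at 10
  Job 3: processing = 8, completes at 18
  Job 4: processing = 8, completes at 26
  Job 5: processing = 10, completes at 36
  Job 6: processing = 16, completes at 52
  Job 7: processing = 19, completes at 71
Sum of completion times = 216
Average completion time = 216/7 = 30.8571

30.8571


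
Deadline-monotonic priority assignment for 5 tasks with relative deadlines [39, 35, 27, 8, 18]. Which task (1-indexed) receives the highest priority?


Sort tasks by relative deadline (ascending):
  Task 4: deadline = 8
  Task 5: deadline = 18
  Task 3: deadline = 27
  Task 2: deadline = 35
  Task 1: deadline = 39
Priority order (highest first): [4, 5, 3, 2, 1]
Highest priority task = 4

4


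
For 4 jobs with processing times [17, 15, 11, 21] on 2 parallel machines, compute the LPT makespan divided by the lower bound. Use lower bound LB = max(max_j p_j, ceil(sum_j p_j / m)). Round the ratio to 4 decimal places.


LPT order: [21, 17, 15, 11]
Machine loads after assignment: [32, 32]
LPT makespan = 32
Lower bound = max(max_job, ceil(total/2)) = max(21, 32) = 32
Ratio = 32 / 32 = 1.0

1.0


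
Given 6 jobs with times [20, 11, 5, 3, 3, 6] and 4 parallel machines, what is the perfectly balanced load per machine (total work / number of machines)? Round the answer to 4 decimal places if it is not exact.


Total processing time = 20 + 11 + 5 + 3 + 3 + 6 = 48
Number of machines = 4
Ideal balanced load = 48 / 4 = 12.0

12.0


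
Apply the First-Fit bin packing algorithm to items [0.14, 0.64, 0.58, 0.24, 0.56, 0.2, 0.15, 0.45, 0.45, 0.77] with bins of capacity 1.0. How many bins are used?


Place items sequentially using First-Fit:
  Item 0.14 -> new Bin 1
  Item 0.64 -> Bin 1 (now 0.78)
  Item 0.58 -> new Bin 2
  Item 0.24 -> Bin 2 (now 0.82)
  Item 0.56 -> new Bin 3
  Item 0.2 -> Bin 1 (now 0.98)
  Item 0.15 -> Bin 2 (now 0.97)
  Item 0.45 -> new Bin 4
  Item 0.45 -> Bin 4 (now 0.9)
  Item 0.77 -> new Bin 5
Total bins used = 5

5


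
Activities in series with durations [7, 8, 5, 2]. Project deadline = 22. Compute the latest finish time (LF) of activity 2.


LF(activity 2) = deadline - sum of successor durations
Successors: activities 3 through 4 with durations [5, 2]
Sum of successor durations = 7
LF = 22 - 7 = 15

15


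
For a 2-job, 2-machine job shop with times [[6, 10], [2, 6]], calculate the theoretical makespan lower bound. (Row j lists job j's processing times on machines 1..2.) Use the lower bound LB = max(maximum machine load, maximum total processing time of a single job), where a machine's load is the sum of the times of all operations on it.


Machine loads:
  Machine 1: 6 + 2 = 8
  Machine 2: 10 + 6 = 16
Max machine load = 16
Job totals:
  Job 1: 16
  Job 2: 8
Max job total = 16
Lower bound = max(16, 16) = 16

16


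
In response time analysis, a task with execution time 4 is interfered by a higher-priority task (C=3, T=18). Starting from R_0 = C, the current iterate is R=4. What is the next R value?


R_next = C + ceil(R_prev / T_hp) * C_hp
ceil(4 / 18) = ceil(0.2222) = 1
Interference = 1 * 3 = 3
R_next = 4 + 3 = 7

7


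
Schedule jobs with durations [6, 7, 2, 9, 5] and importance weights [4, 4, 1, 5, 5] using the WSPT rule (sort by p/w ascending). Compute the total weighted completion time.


Compute p/w ratios and sort ascending (WSPT): [(5, 5), (6, 4), (7, 4), (9, 5), (2, 1)]
Compute weighted completion times:
  Job (p=5,w=5): C=5, w*C=5*5=25
  Job (p=6,w=4): C=11, w*C=4*11=44
  Job (p=7,w=4): C=18, w*C=4*18=72
  Job (p=9,w=5): C=27, w*C=5*27=135
  Job (p=2,w=1): C=29, w*C=1*29=29
Total weighted completion time = 305

305


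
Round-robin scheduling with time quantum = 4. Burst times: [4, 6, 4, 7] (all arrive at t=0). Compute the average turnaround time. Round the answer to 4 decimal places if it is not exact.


Time quantum = 4
Execution trace:
  J1 runs 4 units, time = 4
  J2 runs 4 units, time = 8
  J3 runs 4 units, time = 12
  J4 runs 4 units, time = 16
  J2 runs 2 units, time = 18
  J4 runs 3 units, time = 21
Finish times: [4, 18, 12, 21]
Average turnaround = 55/4 = 13.75

13.75


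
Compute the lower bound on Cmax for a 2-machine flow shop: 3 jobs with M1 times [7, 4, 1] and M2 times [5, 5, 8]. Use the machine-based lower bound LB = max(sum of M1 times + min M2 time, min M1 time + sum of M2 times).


LB1 = sum(M1 times) + min(M2 times) = 12 + 5 = 17
LB2 = min(M1 times) + sum(M2 times) = 1 + 18 = 19
Lower bound = max(LB1, LB2) = max(17, 19) = 19

19


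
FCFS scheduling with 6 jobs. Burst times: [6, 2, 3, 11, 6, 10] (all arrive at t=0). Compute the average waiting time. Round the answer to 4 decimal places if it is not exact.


FCFS order (as given): [6, 2, 3, 11, 6, 10]
Waiting times:
  Job 1: wait = 0
  Job 2: wait = 6
  Job 3: wait = 8
  Job 4: wait = 11
  Job 5: wait = 22
  Job 6: wait = 28
Sum of waiting times = 75
Average waiting time = 75/6 = 12.5

12.5


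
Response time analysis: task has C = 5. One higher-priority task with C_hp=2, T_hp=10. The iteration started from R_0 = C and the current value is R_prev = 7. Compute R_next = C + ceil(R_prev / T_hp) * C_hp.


R_next = C + ceil(R_prev / T_hp) * C_hp
ceil(7 / 10) = ceil(0.7) = 1
Interference = 1 * 2 = 2
R_next = 5 + 2 = 7
R_next = R_prev, so the iteration has converged (response time = 7).

7


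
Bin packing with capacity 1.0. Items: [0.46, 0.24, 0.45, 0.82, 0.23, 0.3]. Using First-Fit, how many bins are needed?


Place items sequentially using First-Fit:
  Item 0.46 -> new Bin 1
  Item 0.24 -> Bin 1 (now 0.7)
  Item 0.45 -> new Bin 2
  Item 0.82 -> new Bin 3
  Item 0.23 -> Bin 1 (now 0.93)
  Item 0.3 -> Bin 2 (now 0.75)
Total bins used = 3

3


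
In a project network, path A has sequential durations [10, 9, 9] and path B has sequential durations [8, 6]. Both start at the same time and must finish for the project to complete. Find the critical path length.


Path A total = 10 + 9 + 9 = 28
Path B total = 8 + 6 = 14
Critical path = longest path = max(28, 14) = 28

28


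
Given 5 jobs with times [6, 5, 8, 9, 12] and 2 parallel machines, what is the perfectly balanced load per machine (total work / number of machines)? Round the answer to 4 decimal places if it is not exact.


Total processing time = 6 + 5 + 8 + 9 + 12 = 40
Number of machines = 2
Ideal balanced load = 40 / 2 = 20.0

20.0


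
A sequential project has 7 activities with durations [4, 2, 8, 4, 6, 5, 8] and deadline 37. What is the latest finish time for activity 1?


LF(activity 1) = deadline - sum of successor durations
Successors: activities 2 through 7 with durations [2, 8, 4, 6, 5, 8]
Sum of successor durations = 33
LF = 37 - 33 = 4

4


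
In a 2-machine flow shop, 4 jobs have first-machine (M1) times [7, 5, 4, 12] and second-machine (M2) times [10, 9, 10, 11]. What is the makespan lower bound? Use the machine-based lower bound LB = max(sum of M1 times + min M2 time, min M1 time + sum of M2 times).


LB1 = sum(M1 times) + min(M2 times) = 28 + 9 = 37
LB2 = min(M1 times) + sum(M2 times) = 4 + 40 = 44
Lower bound = max(LB1, LB2) = max(37, 44) = 44

44


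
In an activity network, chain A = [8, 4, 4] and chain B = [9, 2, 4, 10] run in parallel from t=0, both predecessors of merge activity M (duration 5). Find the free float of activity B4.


ES(B4) = sum of predecessors on chain B = 15
EF(B4) = ES + duration = 15 + 10 = 25
Successor of B4 is M. ES(M) = max(sum(A), sum(B)) = max(16, 25) = 25
Free float = ES(successor) - EF(current) = 25 - 25 = 0

0


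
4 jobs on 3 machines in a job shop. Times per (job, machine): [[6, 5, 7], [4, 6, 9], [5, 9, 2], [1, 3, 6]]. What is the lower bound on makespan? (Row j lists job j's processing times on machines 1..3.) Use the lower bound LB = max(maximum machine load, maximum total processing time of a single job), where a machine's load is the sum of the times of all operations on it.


Machine loads:
  Machine 1: 6 + 4 + 5 + 1 = 16
  Machine 2: 5 + 6 + 9 + 3 = 23
  Machine 3: 7 + 9 + 2 + 6 = 24
Max machine load = 24
Job totals:
  Job 1: 18
  Job 2: 19
  Job 3: 16
  Job 4: 10
Max job total = 19
Lower bound = max(24, 19) = 24

24


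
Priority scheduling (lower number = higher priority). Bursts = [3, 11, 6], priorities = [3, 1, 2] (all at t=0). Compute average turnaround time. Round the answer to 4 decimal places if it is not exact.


Sort by priority (ascending = highest first):
Order: [(1, 11), (2, 6), (3, 3)]
Completion times:
  Priority 1, burst=11, C=11
  Priority 2, burst=6, C=17
  Priority 3, burst=3, C=20
Average turnaround = 48/3 = 16.0

16.0


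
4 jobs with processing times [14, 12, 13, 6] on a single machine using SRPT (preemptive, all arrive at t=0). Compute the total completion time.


Since all jobs arrive at t=0, SRPT equals SPT ordering.
SPT order: [6, 12, 13, 14]
Completion times:
  Job 1: p=6, C=6
  Job 2: p=12, C=18
  Job 3: p=13, C=31
  Job 4: p=14, C=45
Total completion time = 6 + 18 + 31 + 45 = 100

100


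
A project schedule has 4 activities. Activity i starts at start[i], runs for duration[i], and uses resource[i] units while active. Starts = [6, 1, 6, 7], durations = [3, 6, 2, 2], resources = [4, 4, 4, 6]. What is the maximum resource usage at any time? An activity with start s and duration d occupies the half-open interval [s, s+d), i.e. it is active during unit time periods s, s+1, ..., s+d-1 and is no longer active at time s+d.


Each activity i is active on [start_i, start_i + duration_i).
Compute total resource usage per time slot:
  t=0: active resources = [], total = 0
  t=1: active resources = [4], total = 4
  t=2: active resources = [4], total = 4
  t=3: active resources = [4], total = 4
  t=4: active resources = [4], total = 4
  t=5: active resources = [4], total = 4
  t=6: active resources = [4, 4, 4], total = 12
  t=7: active resources = [4, 4, 6], total = 14
  t=8: active resources = [4, 6], total = 10
Peak resource demand = 14

14


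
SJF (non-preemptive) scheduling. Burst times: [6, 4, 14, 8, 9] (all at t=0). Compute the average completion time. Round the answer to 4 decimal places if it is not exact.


SJF order (ascending): [4, 6, 8, 9, 14]
Completion times:
  Job 1: burst=4, C=4
  Job 2: burst=6, C=10
  Job 3: burst=8, C=18
  Job 4: burst=9, C=27
  Job 5: burst=14, C=41
Average completion = 100/5 = 20.0

20.0


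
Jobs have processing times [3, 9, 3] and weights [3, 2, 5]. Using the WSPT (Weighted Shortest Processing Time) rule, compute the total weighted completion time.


Compute p/w ratios and sort ascending (WSPT): [(3, 5), (3, 3), (9, 2)]
Compute weighted completion times:
  Job (p=3,w=5): C=3, w*C=5*3=15
  Job (p=3,w=3): C=6, w*C=3*6=18
  Job (p=9,w=2): C=15, w*C=2*15=30
Total weighted completion time = 63

63


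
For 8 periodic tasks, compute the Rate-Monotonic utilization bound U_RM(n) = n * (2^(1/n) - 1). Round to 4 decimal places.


Compute 2^(1/8) = 1.0905077327
Subtract 1: 1.0905077327 - 1 = 0.0905077327
Multiply by n: 8 * 0.0905077327 = 0.7240618616
Round to 4 dp: 0.7241

0.7241


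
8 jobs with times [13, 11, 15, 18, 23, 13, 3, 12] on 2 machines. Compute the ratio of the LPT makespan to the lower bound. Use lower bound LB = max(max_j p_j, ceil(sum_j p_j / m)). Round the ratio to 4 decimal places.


LPT order: [23, 18, 15, 13, 13, 12, 11, 3]
Machine loads after assignment: [51, 57]
LPT makespan = 57
Lower bound = max(max_job, ceil(total/2)) = max(23, 54) = 54
Ratio = 57 / 54 = 1.0556

1.0556


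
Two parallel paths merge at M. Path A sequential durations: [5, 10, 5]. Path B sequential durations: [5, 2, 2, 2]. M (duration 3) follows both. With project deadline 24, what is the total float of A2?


Forward pass: ES(A2) = sum of predecessors on chain A = 5
EF = ES + duration = 5 + 10 = 15
Backward pass: LF(M) = deadline = 24; LS(M) = 24 - 3 = 21
LF(A2) = LS(M) - sum(successors on chain A) = 21 - 5 = 16
LS = LF - duration = 16 - 10 = 6
Total float = LS - ES = 6 - 5 = 1

1


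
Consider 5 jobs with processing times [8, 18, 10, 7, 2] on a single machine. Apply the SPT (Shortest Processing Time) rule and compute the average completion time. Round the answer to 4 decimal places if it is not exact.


Sort jobs by processing time (SPT order): [2, 7, 8, 10, 18]
Compute completion times sequentially:
  Job 1: processing = 2, completes at 2
  Job 2: processing = 7, completes at 9
  Job 3: processing = 8, completes at 17
  Job 4: processing = 10, completes at 27
  Job 5: processing = 18, completes at 45
Sum of completion times = 100
Average completion time = 100/5 = 20.0

20.0


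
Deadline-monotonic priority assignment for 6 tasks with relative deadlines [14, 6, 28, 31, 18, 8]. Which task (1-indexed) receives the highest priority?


Sort tasks by relative deadline (ascending):
  Task 2: deadline = 6
  Task 6: deadline = 8
  Task 1: deadline = 14
  Task 5: deadline = 18
  Task 3: deadline = 28
  Task 4: deadline = 31
Priority order (highest first): [2, 6, 1, 5, 3, 4]
Highest priority task = 2

2


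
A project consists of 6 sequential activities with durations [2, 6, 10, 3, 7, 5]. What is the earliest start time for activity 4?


Activity 4 starts after activities 1 through 3 complete.
Predecessor durations: [2, 6, 10]
ES = 2 + 6 + 10 = 18

18


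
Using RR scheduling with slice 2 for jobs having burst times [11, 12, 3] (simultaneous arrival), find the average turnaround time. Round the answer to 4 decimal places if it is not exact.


Time quantum = 2
Execution trace:
  J1 runs 2 units, time = 2
  J2 runs 2 units, time = 4
  J3 runs 2 units, time = 6
  J1 runs 2 units, time = 8
  J2 runs 2 units, time = 10
  J3 runs 1 units, time = 11
  J1 runs 2 units, time = 13
  J2 runs 2 units, time = 15
  J1 runs 2 units, time = 17
  J2 runs 2 units, time = 19
  J1 runs 2 units, time = 21
  J2 runs 2 units, time = 23
  J1 runs 1 units, time = 24
  J2 runs 2 units, time = 26
Finish times: [24, 26, 11]
Average turnaround = 61/3 = 20.3333

20.3333


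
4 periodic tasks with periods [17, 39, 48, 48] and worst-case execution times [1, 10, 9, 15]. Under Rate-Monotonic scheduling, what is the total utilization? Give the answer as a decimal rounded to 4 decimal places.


Compute individual utilizations (exact fractions):
  Task 1: C/T = 1/17 (approx. 0.0588)
  Task 2: C/T = 10/39 (approx. 0.2564)
  Task 3: C/T = 9/48 = 3/16 (approx. 0.1875)
  Task 4: C/T = 15/48 = 5/16 (approx. 0.3125)
Total utilization U = 1/17 + 10/39 + 3/16 + 5/16 = 1081/1326
Rounded to 4 decimal places: U = 0.8152
RM (Liu & Layland) bound for 4 tasks = 0.756828; compare with U = 1081/1326 (approx. 0.815234)
bound < U <= 1, so the RM sufficient condition is not met (inconclusive; an exact test such as response-time analysis is needed).

0.8152


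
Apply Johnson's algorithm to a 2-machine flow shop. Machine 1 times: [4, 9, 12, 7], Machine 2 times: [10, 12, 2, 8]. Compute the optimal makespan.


Apply Johnson's rule:
  Group 1 (a <= b): [(1, 4, 10), (4, 7, 8), (2, 9, 12)]
  Group 2 (a > b): [(3, 12, 2)]
Optimal job order: [1, 4, 2, 3]
Schedule:
  Job 1: M1 done at 4, M2 done at 14
  Job 4: M1 done at 11, M2 done at 22
  Job 2: M1 done at 20, M2 done at 34
  Job 3: M1 done at 32, M2 done at 36
Makespan = 36

36


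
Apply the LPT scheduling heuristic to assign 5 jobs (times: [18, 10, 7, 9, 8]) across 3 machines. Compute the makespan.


Sort jobs in decreasing order (LPT): [18, 10, 9, 8, 7]
Assign each job to the least loaded machine:
  Machine 1: jobs [18], load = 18
  Machine 2: jobs [10, 7], load = 17
  Machine 3: jobs [9, 8], load = 17
Makespan = max load = 18

18


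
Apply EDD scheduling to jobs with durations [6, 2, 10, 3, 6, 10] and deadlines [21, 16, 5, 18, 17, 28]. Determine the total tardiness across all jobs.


Sort by due date (EDD order): [(10, 5), (2, 16), (6, 17), (3, 18), (6, 21), (10, 28)]
Compute completion times and tardiness:
  Job 1: p=10, d=5, C=10, tardiness=max(0,10-5)=5
  Job 2: p=2, d=16, C=12, tardiness=max(0,12-16)=0
  Job 3: p=6, d=17, C=18, tardiness=max(0,18-17)=1
  Job 4: p=3, d=18, C=21, tardiness=max(0,21-18)=3
  Job 5: p=6, d=21, C=27, tardiness=max(0,27-21)=6
  Job 6: p=10, d=28, C=37, tardiness=max(0,37-28)=9
Total tardiness = 24

24


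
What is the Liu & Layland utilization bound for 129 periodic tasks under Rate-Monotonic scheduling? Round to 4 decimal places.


Compute 2^(1/129) = 1.0053876957
Subtract 1: 1.0053876957 - 1 = 0.0053876957
Multiply by n: 129 * 0.0053876957 = 0.6950127453
Round to 4 dp: 0.6950

0.6950


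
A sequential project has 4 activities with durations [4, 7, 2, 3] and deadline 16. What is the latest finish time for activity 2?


LF(activity 2) = deadline - sum of successor durations
Successors: activities 3 through 4 with durations [2, 3]
Sum of successor durations = 5
LF = 16 - 5 = 11

11


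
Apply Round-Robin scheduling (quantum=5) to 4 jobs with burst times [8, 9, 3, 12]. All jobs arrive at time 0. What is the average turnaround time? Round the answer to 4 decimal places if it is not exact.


Time quantum = 5
Execution trace:
  J1 runs 5 units, time = 5
  J2 runs 5 units, time = 10
  J3 runs 3 units, time = 13
  J4 runs 5 units, time = 18
  J1 runs 3 units, time = 21
  J2 runs 4 units, time = 25
  J4 runs 5 units, time = 30
  J4 runs 2 units, time = 32
Finish times: [21, 25, 13, 32]
Average turnaround = 91/4 = 22.75

22.75


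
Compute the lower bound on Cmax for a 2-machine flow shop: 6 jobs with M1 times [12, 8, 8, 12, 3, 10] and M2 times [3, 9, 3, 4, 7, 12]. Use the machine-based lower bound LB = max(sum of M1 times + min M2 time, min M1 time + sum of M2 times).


LB1 = sum(M1 times) + min(M2 times) = 53 + 3 = 56
LB2 = min(M1 times) + sum(M2 times) = 3 + 38 = 41
Lower bound = max(LB1, LB2) = max(56, 41) = 56

56


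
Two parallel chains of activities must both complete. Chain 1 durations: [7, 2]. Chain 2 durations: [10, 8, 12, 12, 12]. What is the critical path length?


Path A total = 7 + 2 = 9
Path B total = 10 + 8 + 12 + 12 + 12 = 54
Critical path = longest path = max(9, 54) = 54

54


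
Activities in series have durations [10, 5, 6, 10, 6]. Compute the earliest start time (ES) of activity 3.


Activity 3 starts after activities 1 through 2 complete.
Predecessor durations: [10, 5]
ES = 10 + 5 = 15

15


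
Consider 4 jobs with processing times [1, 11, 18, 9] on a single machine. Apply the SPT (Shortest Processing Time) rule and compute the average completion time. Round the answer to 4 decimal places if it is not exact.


Sort jobs by processing time (SPT order): [1, 9, 11, 18]
Compute completion times sequentially:
  Job 1: processing = 1, completes at 1
  Job 2: processing = 9, completes at 10
  Job 3: processing = 11, completes at 21
  Job 4: processing = 18, completes at 39
Sum of completion times = 71
Average completion time = 71/4 = 17.75

17.75


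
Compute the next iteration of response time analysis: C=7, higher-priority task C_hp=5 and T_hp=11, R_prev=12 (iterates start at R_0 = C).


R_next = C + ceil(R_prev / T_hp) * C_hp
ceil(12 / 11) = ceil(1.0909) = 2
Interference = 2 * 5 = 10
R_next = 7 + 10 = 17

17


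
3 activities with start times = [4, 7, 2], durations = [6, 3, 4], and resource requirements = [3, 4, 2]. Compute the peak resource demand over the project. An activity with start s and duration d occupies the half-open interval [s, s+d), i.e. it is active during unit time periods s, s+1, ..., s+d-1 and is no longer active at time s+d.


Each activity i is active on [start_i, start_i + duration_i).
Compute total resource usage per time slot:
  t=0: active resources = [], total = 0
  t=1: active resources = [], total = 0
  t=2: active resources = [2], total = 2
  t=3: active resources = [2], total = 2
  t=4: active resources = [3, 2], total = 5
  t=5: active resources = [3, 2], total = 5
  t=6: active resources = [3], total = 3
  t=7: active resources = [3, 4], total = 7
  t=8: active resources = [3, 4], total = 7
  t=9: active resources = [3, 4], total = 7
Peak resource demand = 7

7


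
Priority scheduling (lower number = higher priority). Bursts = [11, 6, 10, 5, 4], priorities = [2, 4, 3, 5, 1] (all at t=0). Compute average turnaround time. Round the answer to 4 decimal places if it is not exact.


Sort by priority (ascending = highest first):
Order: [(1, 4), (2, 11), (3, 10), (4, 6), (5, 5)]
Completion times:
  Priority 1, burst=4, C=4
  Priority 2, burst=11, C=15
  Priority 3, burst=10, C=25
  Priority 4, burst=6, C=31
  Priority 5, burst=5, C=36
Average turnaround = 111/5 = 22.2

22.2


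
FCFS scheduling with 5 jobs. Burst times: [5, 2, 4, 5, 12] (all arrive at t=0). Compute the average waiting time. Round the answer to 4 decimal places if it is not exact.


FCFS order (as given): [5, 2, 4, 5, 12]
Waiting times:
  Job 1: wait = 0
  Job 2: wait = 5
  Job 3: wait = 7
  Job 4: wait = 11
  Job 5: wait = 16
Sum of waiting times = 39
Average waiting time = 39/5 = 7.8

7.8


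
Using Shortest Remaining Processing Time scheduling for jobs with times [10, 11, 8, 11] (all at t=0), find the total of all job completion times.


Since all jobs arrive at t=0, SRPT equals SPT ordering.
SPT order: [8, 10, 11, 11]
Completion times:
  Job 1: p=8, C=8
  Job 2: p=10, C=18
  Job 3: p=11, C=29
  Job 4: p=11, C=40
Total completion time = 8 + 18 + 29 + 40 = 95

95


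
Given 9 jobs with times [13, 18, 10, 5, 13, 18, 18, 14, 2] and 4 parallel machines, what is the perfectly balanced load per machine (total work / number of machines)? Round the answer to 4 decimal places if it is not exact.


Total processing time = 13 + 18 + 10 + 5 + 13 + 18 + 18 + 14 + 2 = 111
Number of machines = 4
Ideal balanced load = 111 / 4 = 27.75

27.75


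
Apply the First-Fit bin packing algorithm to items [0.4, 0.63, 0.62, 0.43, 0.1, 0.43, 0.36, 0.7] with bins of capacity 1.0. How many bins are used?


Place items sequentially using First-Fit:
  Item 0.4 -> new Bin 1
  Item 0.63 -> new Bin 2
  Item 0.62 -> new Bin 3
  Item 0.43 -> Bin 1 (now 0.83)
  Item 0.1 -> Bin 1 (now 0.93)
  Item 0.43 -> new Bin 4
  Item 0.36 -> Bin 2 (now 0.99)
  Item 0.7 -> new Bin 5
Total bins used = 5

5


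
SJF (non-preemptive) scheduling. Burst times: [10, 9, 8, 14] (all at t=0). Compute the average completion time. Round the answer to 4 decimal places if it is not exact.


SJF order (ascending): [8, 9, 10, 14]
Completion times:
  Job 1: burst=8, C=8
  Job 2: burst=9, C=17
  Job 3: burst=10, C=27
  Job 4: burst=14, C=41
Average completion = 93/4 = 23.25

23.25


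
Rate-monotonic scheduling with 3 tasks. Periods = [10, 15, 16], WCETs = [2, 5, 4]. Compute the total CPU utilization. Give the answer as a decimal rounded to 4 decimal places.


Compute individual utilizations (exact fractions):
  Task 1: C/T = 2/10 = 1/5 (approx. 0.2)
  Task 2: C/T = 5/15 = 1/3 (approx. 0.3333)
  Task 3: C/T = 4/16 = 1/4 (approx. 0.25)
Total utilization U = 1/5 + 1/3 + 1/4 = 47/60
Rounded to 4 decimal places: U = 0.7833
RM (Liu & Layland) bound for 3 tasks = 0.779763; compare with U = 47/60 (approx. 0.783333)
bound < U <= 1, so the RM sufficient condition is not met (inconclusive; an exact test such as response-time analysis is needed).

0.7833


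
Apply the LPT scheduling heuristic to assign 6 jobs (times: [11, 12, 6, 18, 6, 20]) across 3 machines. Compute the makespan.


Sort jobs in decreasing order (LPT): [20, 18, 12, 11, 6, 6]
Assign each job to the least loaded machine:
  Machine 1: jobs [20, 6], load = 26
  Machine 2: jobs [18, 6], load = 24
  Machine 3: jobs [12, 11], load = 23
Makespan = max load = 26

26


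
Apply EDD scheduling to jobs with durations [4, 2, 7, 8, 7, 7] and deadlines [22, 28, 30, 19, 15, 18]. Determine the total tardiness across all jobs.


Sort by due date (EDD order): [(7, 15), (7, 18), (8, 19), (4, 22), (2, 28), (7, 30)]
Compute completion times and tardiness:
  Job 1: p=7, d=15, C=7, tardiness=max(0,7-15)=0
  Job 2: p=7, d=18, C=14, tardiness=max(0,14-18)=0
  Job 3: p=8, d=19, C=22, tardiness=max(0,22-19)=3
  Job 4: p=4, d=22, C=26, tardiness=max(0,26-22)=4
  Job 5: p=2, d=28, C=28, tardiness=max(0,28-28)=0
  Job 6: p=7, d=30, C=35, tardiness=max(0,35-30)=5
Total tardiness = 12

12


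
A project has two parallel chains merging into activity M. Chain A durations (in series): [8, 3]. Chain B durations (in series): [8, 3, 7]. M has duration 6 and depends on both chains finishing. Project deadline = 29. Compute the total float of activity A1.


Forward pass: ES(A1) = sum of predecessors on chain A = 0
EF = ES + duration = 0 + 8 = 8
Backward pass: LF(M) = deadline = 29; LS(M) = 29 - 6 = 23
LF(A1) = LS(M) - sum(successors on chain A) = 23 - 3 = 20
LS = LF - duration = 20 - 8 = 12
Total float = LS - ES = 12 - 0 = 12

12


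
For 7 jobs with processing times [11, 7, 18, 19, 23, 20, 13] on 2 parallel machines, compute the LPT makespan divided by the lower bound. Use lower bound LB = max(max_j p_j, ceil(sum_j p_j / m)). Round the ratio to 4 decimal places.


LPT order: [23, 20, 19, 18, 13, 11, 7]
Machine loads after assignment: [59, 52]
LPT makespan = 59
Lower bound = max(max_job, ceil(total/2)) = max(23, 56) = 56
Ratio = 59 / 56 = 1.0536

1.0536


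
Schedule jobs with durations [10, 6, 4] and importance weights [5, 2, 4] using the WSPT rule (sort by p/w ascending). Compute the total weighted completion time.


Compute p/w ratios and sort ascending (WSPT): [(4, 4), (10, 5), (6, 2)]
Compute weighted completion times:
  Job (p=4,w=4): C=4, w*C=4*4=16
  Job (p=10,w=5): C=14, w*C=5*14=70
  Job (p=6,w=2): C=20, w*C=2*20=40
Total weighted completion time = 126

126


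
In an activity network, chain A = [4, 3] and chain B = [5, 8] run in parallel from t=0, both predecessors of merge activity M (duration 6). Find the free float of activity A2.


ES(A2) = sum of predecessors on chain A = 4
EF(A2) = ES + duration = 4 + 3 = 7
Successor of A2 is M. ES(M) = max(sum(A), sum(B)) = max(7, 13) = 13
Free float = ES(successor) - EF(current) = 13 - 7 = 6

6


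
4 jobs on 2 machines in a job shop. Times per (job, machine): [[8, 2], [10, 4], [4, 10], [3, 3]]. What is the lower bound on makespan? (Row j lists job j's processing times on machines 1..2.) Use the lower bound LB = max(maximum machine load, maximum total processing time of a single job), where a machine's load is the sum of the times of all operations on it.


Machine loads:
  Machine 1: 8 + 10 + 4 + 3 = 25
  Machine 2: 2 + 4 + 10 + 3 = 19
Max machine load = 25
Job totals:
  Job 1: 10
  Job 2: 14
  Job 3: 14
  Job 4: 6
Max job total = 14
Lower bound = max(25, 14) = 25

25


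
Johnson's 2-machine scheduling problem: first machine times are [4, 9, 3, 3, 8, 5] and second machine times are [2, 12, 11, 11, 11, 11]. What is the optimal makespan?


Apply Johnson's rule:
  Group 1 (a <= b): [(3, 3, 11), (4, 3, 11), (6, 5, 11), (5, 8, 11), (2, 9, 12)]
  Group 2 (a > b): [(1, 4, 2)]
Optimal job order: [3, 4, 6, 5, 2, 1]
Schedule:
  Job 3: M1 done at 3, M2 done at 14
  Job 4: M1 done at 6, M2 done at 25
  Job 6: M1 done at 11, M2 done at 36
  Job 5: M1 done at 19, M2 done at 47
  Job 2: M1 done at 28, M2 done at 59
  Job 1: M1 done at 32, M2 done at 61
Makespan = 61

61


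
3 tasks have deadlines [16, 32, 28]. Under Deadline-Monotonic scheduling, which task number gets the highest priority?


Sort tasks by relative deadline (ascending):
  Task 1: deadline = 16
  Task 3: deadline = 28
  Task 2: deadline = 32
Priority order (highest first): [1, 3, 2]
Highest priority task = 1

1


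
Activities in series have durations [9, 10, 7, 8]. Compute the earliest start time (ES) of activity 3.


Activity 3 starts after activities 1 through 2 complete.
Predecessor durations: [9, 10]
ES = 9 + 10 = 19

19


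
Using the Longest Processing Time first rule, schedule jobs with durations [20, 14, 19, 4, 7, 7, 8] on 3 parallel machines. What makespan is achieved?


Sort jobs in decreasing order (LPT): [20, 19, 14, 8, 7, 7, 4]
Assign each job to the least loaded machine:
  Machine 1: jobs [20, 7], load = 27
  Machine 2: jobs [19, 7], load = 26
  Machine 3: jobs [14, 8, 4], load = 26
Makespan = max load = 27

27


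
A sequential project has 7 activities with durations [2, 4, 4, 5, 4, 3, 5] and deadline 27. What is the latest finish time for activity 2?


LF(activity 2) = deadline - sum of successor durations
Successors: activities 3 through 7 with durations [4, 5, 4, 3, 5]
Sum of successor durations = 21
LF = 27 - 21 = 6

6


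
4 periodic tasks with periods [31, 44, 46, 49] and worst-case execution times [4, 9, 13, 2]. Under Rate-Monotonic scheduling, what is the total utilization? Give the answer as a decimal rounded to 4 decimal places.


Compute individual utilizations (exact fractions):
  Task 1: C/T = 4/31 (approx. 0.129)
  Task 2: C/T = 9/44 (approx. 0.2045)
  Task 3: C/T = 13/46 (approx. 0.2826)
  Task 4: C/T = 2/49 (approx. 0.0408)
Total utilization U = 4/31 + 9/44 + 13/46 + 2/49 = 1009963/1537228
Rounded to 4 decimal places: U = 0.6570
RM (Liu & Layland) bound for 4 tasks = 0.756828; compare with U = 1009963/1537228 (approx. 0.657003)
U <= bound, so schedulable by RM sufficient condition.

0.6570


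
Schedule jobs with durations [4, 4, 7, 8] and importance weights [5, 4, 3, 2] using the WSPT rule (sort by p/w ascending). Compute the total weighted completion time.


Compute p/w ratios and sort ascending (WSPT): [(4, 5), (4, 4), (7, 3), (8, 2)]
Compute weighted completion times:
  Job (p=4,w=5): C=4, w*C=5*4=20
  Job (p=4,w=4): C=8, w*C=4*8=32
  Job (p=7,w=3): C=15, w*C=3*15=45
  Job (p=8,w=2): C=23, w*C=2*23=46
Total weighted completion time = 143

143


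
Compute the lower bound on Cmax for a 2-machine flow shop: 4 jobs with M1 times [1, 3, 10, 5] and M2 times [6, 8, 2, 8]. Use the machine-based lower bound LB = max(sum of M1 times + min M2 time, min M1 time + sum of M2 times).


LB1 = sum(M1 times) + min(M2 times) = 19 + 2 = 21
LB2 = min(M1 times) + sum(M2 times) = 1 + 24 = 25
Lower bound = max(LB1, LB2) = max(21, 25) = 25

25


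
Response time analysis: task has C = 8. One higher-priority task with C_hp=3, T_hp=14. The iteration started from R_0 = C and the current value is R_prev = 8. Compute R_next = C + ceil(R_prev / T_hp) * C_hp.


R_next = C + ceil(R_prev / T_hp) * C_hp
ceil(8 / 14) = ceil(0.5714) = 1
Interference = 1 * 3 = 3
R_next = 8 + 3 = 11

11
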